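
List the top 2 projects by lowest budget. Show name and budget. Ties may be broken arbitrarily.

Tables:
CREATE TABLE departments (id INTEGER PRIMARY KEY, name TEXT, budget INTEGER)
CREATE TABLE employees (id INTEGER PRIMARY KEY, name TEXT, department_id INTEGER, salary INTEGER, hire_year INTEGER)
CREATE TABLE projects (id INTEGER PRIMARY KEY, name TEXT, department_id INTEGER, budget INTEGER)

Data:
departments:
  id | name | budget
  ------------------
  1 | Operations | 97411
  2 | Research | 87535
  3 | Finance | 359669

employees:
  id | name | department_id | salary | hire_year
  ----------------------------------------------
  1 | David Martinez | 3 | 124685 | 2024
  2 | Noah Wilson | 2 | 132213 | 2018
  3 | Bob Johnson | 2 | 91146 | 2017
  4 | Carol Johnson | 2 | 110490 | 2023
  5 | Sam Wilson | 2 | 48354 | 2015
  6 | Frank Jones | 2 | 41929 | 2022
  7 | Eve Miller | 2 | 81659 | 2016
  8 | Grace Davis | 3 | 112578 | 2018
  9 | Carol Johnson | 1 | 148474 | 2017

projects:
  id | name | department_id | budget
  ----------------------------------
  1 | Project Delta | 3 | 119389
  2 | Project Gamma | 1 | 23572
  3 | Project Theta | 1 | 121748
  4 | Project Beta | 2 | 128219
SELECT name, budget FROM projects ORDER BY budget ASC LIMIT 2

Execution result:
name | budget
Project Gamma | 23572
Project Delta | 119389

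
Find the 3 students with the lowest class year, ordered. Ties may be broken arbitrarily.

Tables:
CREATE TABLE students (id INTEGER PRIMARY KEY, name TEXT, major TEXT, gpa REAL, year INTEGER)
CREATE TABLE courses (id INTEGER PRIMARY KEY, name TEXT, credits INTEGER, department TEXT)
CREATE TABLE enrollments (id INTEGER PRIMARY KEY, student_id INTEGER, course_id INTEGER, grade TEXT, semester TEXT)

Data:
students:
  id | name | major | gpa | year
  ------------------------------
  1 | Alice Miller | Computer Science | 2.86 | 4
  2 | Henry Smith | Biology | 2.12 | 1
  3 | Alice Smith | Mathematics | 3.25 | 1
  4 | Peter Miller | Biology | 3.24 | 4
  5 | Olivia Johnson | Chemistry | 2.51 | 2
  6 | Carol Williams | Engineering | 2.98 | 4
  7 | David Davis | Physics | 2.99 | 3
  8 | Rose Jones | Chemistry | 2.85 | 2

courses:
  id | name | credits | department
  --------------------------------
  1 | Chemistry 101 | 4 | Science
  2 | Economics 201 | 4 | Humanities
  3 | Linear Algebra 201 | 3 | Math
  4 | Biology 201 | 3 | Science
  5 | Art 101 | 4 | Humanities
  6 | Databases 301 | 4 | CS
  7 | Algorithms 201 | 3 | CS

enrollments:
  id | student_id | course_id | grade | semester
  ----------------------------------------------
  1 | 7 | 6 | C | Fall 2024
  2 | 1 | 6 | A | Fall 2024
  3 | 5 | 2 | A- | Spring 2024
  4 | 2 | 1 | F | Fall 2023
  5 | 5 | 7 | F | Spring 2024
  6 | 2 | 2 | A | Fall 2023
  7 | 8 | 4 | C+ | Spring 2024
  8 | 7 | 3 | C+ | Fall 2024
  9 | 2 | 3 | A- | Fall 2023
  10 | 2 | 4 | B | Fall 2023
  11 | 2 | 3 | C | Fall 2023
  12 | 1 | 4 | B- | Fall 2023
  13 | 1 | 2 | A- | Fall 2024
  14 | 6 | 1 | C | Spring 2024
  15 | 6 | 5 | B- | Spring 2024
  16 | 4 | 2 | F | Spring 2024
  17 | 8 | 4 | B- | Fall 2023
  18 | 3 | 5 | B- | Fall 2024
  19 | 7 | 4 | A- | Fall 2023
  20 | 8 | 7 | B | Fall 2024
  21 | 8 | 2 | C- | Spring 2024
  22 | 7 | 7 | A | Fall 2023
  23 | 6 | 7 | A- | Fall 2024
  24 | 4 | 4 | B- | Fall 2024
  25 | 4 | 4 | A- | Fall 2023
SELECT name, year FROM students ORDER BY year ASC LIMIT 3

Execution result:
name | year
Henry Smith | 1
Alice Smith | 1
Olivia Johnson | 2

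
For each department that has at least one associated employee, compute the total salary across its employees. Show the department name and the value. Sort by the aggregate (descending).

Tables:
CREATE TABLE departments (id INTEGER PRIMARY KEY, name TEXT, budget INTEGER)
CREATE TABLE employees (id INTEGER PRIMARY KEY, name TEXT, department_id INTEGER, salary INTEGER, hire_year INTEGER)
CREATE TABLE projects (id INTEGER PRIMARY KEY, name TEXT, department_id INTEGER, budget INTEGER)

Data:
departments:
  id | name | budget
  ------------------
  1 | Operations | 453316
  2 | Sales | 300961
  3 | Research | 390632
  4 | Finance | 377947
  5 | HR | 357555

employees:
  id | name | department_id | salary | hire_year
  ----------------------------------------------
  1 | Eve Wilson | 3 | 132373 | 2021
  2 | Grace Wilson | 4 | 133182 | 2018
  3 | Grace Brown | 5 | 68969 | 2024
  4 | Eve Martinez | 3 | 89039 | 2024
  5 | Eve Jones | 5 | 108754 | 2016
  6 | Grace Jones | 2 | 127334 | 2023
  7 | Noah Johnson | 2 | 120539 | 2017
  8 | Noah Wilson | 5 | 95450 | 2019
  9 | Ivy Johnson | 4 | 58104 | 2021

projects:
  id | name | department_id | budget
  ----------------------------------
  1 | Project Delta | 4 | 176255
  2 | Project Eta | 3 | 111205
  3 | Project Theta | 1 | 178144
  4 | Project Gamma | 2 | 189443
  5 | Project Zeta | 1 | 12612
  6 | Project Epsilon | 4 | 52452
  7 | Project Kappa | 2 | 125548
SELECT p.name, SUM(c.salary) AS sum_salary FROM employees c JOIN departments p ON c.department_id = p.id GROUP BY p.id, p.name ORDER BY sum_salary DESC

Execution result:
name | sum_salary
HR | 273173
Sales | 247873
Research | 221412
Finance | 191286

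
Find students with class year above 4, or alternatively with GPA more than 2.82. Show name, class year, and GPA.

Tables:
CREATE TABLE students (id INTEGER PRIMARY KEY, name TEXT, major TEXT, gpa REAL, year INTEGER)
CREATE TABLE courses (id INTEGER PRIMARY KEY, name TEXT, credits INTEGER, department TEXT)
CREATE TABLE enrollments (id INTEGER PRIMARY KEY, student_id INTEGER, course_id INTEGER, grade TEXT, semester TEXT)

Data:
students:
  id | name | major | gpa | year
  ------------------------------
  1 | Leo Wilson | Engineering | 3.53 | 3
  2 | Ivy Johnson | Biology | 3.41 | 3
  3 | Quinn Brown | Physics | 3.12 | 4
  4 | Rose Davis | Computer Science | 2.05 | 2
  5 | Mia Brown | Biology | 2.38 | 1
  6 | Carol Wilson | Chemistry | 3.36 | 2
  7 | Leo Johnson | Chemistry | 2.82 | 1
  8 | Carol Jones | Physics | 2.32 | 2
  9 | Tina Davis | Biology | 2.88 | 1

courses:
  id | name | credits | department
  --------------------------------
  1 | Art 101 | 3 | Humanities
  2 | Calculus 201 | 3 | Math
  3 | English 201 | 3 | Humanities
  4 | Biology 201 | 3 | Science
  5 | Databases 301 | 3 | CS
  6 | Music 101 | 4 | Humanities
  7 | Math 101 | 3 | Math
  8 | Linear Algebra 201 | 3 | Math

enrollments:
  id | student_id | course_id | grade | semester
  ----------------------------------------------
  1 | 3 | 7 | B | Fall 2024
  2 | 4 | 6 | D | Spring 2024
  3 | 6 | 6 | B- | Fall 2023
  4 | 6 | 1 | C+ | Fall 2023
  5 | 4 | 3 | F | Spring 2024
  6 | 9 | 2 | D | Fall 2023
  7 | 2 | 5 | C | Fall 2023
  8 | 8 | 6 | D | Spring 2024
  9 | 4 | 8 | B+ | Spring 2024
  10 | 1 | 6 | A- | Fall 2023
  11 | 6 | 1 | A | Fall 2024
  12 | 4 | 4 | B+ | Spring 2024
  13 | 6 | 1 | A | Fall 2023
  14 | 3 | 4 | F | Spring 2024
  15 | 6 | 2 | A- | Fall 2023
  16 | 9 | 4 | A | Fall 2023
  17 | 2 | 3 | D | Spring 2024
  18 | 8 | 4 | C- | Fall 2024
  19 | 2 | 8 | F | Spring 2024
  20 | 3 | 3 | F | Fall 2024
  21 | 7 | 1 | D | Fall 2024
SELECT name, year, gpa FROM students WHERE year > 4 OR gpa > 2.82

Execution result:
name | year | gpa
Leo Wilson | 3 | 3.53
Ivy Johnson | 3 | 3.41
Quinn Brown | 4 | 3.12
Carol Wilson | 2 | 3.36
Tina Davis | 1 | 2.88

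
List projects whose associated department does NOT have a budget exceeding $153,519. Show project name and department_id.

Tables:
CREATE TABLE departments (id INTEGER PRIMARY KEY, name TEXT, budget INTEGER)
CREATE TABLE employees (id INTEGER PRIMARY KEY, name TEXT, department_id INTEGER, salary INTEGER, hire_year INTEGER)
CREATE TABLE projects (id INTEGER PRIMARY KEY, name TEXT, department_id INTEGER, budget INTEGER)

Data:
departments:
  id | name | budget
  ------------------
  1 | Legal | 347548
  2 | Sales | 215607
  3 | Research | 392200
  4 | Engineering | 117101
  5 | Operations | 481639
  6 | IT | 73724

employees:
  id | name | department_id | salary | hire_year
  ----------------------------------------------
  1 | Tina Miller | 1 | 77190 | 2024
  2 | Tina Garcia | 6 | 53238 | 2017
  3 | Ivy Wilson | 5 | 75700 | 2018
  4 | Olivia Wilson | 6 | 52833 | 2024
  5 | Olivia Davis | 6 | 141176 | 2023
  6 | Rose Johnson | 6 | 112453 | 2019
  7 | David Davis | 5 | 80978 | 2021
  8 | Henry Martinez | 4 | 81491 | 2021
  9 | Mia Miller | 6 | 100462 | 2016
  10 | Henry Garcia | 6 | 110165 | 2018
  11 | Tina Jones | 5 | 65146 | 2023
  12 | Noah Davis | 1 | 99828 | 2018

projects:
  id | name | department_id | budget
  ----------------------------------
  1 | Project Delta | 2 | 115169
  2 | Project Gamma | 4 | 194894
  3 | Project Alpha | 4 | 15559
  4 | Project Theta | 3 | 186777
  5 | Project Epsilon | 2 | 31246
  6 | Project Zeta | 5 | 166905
SELECT name, department_id FROM projects WHERE department_id NOT IN (SELECT id FROM departments WHERE budget > 153519)

Execution result:
name | department_id
Project Gamma | 4
Project Alpha | 4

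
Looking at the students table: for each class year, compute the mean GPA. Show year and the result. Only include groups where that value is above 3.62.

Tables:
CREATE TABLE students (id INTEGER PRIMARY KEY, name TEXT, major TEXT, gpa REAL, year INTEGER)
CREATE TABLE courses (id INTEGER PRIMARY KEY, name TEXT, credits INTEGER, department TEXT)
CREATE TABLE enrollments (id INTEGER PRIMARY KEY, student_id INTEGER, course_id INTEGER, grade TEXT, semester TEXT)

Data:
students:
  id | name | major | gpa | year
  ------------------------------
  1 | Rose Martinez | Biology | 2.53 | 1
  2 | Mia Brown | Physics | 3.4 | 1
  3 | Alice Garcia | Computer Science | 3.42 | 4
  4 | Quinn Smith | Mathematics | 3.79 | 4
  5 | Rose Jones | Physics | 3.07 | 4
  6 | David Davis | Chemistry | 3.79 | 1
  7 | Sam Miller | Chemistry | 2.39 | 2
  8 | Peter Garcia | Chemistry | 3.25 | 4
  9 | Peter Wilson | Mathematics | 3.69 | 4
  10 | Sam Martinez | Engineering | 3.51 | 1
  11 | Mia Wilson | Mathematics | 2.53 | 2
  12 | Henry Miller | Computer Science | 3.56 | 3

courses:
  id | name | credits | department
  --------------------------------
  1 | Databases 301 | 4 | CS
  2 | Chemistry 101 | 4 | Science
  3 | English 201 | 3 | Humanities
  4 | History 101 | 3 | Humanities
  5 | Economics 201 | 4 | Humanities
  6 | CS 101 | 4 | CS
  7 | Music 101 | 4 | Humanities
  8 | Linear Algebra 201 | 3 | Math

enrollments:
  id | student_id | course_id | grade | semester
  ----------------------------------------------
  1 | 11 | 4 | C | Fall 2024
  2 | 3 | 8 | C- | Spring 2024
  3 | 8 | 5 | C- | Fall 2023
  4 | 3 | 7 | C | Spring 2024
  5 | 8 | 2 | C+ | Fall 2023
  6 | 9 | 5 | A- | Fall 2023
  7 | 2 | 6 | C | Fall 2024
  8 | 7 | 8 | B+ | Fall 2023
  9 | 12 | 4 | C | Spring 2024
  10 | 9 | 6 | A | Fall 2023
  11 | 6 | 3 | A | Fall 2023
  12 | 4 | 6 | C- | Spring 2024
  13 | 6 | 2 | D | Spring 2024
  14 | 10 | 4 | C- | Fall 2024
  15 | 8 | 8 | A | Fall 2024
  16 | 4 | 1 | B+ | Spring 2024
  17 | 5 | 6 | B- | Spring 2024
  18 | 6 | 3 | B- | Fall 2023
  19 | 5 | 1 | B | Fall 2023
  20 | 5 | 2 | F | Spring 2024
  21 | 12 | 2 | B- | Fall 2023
SELECT year, AVG(gpa) AS avg_gpa FROM students GROUP BY year HAVING AVG(gpa) > 3.62

Execution result:
(no rows)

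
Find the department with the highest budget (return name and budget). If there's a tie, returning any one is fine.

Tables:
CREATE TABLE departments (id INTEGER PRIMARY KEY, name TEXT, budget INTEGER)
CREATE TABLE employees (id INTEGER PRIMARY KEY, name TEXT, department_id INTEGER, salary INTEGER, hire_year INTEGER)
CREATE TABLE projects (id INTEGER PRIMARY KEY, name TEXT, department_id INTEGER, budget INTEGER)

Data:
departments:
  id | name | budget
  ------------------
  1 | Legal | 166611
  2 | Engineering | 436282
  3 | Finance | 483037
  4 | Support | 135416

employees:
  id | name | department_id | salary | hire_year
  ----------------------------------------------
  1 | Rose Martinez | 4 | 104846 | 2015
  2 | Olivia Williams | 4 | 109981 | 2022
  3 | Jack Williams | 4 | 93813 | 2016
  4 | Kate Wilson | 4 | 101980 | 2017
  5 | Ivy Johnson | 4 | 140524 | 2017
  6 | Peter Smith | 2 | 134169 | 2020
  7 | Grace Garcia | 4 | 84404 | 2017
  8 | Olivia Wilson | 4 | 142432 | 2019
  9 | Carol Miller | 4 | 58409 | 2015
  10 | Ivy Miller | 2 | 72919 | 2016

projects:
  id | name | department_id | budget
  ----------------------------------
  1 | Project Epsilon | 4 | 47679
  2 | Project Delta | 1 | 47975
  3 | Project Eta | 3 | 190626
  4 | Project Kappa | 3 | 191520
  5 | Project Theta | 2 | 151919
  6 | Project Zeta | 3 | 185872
SELECT name, budget FROM departments ORDER BY budget DESC LIMIT 1

Execution result:
name | budget
Finance | 483037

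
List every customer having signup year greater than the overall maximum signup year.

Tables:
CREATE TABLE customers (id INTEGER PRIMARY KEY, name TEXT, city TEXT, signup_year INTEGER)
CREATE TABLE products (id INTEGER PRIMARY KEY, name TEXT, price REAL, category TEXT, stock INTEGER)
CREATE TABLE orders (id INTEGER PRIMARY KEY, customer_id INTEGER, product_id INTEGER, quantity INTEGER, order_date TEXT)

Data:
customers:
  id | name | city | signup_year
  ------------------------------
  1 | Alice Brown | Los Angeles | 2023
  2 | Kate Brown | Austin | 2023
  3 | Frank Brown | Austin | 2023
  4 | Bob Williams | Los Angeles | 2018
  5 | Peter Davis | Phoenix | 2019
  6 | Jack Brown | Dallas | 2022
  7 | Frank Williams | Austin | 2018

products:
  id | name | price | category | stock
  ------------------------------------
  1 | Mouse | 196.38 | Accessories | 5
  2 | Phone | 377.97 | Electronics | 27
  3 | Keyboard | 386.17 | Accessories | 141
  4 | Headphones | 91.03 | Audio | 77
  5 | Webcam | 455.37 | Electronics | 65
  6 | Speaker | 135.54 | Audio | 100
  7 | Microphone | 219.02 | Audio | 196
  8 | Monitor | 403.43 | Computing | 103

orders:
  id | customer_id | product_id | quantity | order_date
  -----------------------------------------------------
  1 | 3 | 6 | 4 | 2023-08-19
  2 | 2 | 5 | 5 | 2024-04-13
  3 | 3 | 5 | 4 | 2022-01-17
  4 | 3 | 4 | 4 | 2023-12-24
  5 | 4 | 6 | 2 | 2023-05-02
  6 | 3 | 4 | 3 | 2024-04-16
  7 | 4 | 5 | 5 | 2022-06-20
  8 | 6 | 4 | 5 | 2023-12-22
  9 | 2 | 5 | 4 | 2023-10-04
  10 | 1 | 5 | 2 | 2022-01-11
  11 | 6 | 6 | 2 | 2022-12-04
SELECT name, signup_year FROM customers WHERE signup_year > (SELECT MAX(signup_year) FROM customers)

Execution result:
(no rows)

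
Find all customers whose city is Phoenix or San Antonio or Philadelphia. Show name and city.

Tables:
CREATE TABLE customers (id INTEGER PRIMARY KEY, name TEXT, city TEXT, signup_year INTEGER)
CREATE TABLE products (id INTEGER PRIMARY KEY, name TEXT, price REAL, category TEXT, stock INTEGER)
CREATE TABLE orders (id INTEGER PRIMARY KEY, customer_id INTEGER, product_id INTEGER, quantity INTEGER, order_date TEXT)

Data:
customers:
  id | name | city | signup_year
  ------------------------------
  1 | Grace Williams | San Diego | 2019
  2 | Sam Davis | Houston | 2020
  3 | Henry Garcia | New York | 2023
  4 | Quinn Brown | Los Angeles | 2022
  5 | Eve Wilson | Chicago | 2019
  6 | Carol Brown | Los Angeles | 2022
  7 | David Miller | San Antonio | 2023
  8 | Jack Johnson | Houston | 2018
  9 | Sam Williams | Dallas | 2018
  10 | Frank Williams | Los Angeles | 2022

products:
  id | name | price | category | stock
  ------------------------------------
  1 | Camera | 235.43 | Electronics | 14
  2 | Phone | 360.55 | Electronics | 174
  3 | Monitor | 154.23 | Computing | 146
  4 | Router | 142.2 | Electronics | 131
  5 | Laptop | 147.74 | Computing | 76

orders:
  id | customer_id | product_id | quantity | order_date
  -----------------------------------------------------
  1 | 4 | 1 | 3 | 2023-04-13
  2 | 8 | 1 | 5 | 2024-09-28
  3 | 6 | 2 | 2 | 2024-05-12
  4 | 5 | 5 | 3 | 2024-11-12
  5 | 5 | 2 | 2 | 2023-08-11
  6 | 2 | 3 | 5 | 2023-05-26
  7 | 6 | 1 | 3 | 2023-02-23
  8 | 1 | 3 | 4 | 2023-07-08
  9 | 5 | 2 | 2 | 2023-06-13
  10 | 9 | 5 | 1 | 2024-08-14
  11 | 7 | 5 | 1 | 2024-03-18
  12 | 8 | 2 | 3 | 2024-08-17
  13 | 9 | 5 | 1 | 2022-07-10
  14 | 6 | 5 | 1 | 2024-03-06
SELECT name, city FROM customers WHERE city IN ('Phoenix', 'San Antonio', 'Philadelphia')

Execution result:
name | city
David Miller | San Antonio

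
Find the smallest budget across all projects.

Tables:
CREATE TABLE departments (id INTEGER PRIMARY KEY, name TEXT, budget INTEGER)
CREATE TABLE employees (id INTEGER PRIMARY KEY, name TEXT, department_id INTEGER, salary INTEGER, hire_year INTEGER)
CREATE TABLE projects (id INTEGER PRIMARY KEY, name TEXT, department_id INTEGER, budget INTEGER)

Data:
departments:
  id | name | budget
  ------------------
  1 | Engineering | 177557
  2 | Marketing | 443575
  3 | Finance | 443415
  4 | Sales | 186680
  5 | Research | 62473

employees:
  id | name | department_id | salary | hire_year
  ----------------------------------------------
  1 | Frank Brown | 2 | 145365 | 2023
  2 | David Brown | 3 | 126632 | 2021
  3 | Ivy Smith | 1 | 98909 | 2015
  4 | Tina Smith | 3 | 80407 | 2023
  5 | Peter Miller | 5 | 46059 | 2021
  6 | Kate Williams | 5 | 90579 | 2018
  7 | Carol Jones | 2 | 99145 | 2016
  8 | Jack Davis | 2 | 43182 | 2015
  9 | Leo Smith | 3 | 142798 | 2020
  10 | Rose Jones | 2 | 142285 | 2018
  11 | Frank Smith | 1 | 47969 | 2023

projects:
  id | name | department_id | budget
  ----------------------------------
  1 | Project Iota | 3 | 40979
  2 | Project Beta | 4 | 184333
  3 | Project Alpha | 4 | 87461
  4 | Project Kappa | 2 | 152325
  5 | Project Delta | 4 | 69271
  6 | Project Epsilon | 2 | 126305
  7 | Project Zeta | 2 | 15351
SELECT MIN(budget) FROM projects

Execution result:
15351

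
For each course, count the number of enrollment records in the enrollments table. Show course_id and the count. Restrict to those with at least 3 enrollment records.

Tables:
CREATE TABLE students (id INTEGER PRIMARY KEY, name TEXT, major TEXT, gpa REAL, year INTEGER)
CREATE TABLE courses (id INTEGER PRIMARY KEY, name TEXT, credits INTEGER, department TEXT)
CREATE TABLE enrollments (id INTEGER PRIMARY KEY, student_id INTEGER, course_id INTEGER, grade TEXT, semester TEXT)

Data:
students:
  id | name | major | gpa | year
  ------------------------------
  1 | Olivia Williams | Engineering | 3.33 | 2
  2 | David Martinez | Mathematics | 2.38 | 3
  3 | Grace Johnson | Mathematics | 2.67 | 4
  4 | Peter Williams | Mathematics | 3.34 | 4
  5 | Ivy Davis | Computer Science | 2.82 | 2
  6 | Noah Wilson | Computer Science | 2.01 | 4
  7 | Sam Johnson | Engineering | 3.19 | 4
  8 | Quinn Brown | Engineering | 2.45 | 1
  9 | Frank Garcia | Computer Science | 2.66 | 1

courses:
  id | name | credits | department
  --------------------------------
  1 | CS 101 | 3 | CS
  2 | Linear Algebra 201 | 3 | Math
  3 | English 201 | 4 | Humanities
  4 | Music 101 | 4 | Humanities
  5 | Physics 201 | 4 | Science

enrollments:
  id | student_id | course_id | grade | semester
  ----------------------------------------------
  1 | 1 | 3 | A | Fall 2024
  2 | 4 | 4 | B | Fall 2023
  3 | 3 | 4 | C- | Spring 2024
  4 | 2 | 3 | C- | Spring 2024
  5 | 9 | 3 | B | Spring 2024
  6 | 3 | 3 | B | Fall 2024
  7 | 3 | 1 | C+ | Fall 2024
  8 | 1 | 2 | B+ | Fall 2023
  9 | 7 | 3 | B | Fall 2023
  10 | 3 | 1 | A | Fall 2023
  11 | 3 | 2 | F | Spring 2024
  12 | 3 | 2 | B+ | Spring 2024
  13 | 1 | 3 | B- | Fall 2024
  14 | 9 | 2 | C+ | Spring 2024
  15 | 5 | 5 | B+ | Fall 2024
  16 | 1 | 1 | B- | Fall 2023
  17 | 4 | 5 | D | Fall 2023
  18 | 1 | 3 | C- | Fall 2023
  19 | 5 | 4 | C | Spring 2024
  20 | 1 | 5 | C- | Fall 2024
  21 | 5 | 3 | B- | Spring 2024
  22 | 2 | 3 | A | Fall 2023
SELECT course_id, COUNT(*) AS enrollment_count FROM enrollments GROUP BY course_id HAVING COUNT(*) >= 3

Execution result:
course_id | enrollment_count
1 | 3
2 | 4
3 | 9
4 | 3
5 | 3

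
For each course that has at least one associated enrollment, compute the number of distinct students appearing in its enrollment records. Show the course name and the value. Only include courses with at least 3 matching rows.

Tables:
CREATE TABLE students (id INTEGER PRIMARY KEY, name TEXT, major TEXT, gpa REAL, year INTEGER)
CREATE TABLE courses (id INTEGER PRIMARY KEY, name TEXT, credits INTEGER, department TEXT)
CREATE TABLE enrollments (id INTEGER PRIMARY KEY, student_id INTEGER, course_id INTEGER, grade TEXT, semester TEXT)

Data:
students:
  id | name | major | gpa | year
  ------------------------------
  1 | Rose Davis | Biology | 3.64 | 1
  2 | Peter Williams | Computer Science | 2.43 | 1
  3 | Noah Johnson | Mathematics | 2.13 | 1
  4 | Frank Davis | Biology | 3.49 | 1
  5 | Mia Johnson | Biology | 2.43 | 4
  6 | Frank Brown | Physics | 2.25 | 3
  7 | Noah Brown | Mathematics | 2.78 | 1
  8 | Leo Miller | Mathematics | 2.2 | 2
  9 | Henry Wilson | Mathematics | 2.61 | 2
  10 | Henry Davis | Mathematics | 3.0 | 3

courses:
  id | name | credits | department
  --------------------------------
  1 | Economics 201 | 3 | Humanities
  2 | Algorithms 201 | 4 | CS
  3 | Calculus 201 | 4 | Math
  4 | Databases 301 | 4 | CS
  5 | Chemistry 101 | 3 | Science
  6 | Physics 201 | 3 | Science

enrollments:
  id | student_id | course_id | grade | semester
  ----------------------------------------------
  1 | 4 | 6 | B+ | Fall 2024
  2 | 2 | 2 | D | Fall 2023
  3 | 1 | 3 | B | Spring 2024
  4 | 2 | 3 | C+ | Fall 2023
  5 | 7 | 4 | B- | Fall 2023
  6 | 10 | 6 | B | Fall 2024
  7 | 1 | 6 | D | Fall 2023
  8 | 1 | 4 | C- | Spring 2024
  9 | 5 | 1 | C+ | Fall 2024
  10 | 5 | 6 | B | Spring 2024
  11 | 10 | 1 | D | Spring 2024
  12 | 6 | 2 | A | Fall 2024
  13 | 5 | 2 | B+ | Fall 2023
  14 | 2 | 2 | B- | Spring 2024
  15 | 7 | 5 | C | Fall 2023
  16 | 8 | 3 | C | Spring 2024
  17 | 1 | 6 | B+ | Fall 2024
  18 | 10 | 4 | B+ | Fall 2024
SELECT p.name, COUNT(DISTINCT c.student_id) AS distinct_student_count FROM enrollments c JOIN courses p ON c.course_id = p.id GROUP BY p.id, p.name HAVING COUNT(*) >= 3

Execution result:
name | distinct_student_count
Algorithms 201 | 3
Calculus 201 | 3
Databases 301 | 3
Physics 201 | 4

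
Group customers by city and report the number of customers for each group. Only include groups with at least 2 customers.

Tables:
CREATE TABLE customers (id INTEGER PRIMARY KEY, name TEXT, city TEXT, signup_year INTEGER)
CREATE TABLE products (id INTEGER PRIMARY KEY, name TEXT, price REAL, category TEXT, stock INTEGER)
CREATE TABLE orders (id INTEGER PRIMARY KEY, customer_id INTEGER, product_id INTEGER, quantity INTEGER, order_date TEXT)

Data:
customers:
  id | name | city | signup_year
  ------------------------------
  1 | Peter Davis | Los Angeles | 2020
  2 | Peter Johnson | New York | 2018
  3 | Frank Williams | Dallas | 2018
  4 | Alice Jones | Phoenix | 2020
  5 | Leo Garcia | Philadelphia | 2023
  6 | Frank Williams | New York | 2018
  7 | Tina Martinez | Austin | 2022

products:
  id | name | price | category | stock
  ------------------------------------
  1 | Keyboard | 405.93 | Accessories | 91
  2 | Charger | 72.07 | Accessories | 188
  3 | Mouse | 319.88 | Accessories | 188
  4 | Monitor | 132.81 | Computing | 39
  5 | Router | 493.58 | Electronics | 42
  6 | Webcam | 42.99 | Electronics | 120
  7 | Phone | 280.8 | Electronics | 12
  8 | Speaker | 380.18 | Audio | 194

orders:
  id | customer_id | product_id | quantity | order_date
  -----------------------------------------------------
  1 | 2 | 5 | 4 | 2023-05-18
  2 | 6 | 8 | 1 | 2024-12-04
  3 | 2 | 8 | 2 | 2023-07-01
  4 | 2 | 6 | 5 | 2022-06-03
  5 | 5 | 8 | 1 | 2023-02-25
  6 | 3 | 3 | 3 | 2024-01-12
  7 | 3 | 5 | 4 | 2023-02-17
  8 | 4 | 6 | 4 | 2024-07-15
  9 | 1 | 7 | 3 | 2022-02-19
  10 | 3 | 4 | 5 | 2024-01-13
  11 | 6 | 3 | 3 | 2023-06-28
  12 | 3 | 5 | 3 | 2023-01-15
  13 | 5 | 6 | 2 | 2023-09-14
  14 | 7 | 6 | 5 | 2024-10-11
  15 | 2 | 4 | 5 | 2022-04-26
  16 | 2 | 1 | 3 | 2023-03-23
SELECT city, COUNT(*) AS n FROM customers GROUP BY city HAVING COUNT(*) >= 2

Execution result:
city | n
New York | 2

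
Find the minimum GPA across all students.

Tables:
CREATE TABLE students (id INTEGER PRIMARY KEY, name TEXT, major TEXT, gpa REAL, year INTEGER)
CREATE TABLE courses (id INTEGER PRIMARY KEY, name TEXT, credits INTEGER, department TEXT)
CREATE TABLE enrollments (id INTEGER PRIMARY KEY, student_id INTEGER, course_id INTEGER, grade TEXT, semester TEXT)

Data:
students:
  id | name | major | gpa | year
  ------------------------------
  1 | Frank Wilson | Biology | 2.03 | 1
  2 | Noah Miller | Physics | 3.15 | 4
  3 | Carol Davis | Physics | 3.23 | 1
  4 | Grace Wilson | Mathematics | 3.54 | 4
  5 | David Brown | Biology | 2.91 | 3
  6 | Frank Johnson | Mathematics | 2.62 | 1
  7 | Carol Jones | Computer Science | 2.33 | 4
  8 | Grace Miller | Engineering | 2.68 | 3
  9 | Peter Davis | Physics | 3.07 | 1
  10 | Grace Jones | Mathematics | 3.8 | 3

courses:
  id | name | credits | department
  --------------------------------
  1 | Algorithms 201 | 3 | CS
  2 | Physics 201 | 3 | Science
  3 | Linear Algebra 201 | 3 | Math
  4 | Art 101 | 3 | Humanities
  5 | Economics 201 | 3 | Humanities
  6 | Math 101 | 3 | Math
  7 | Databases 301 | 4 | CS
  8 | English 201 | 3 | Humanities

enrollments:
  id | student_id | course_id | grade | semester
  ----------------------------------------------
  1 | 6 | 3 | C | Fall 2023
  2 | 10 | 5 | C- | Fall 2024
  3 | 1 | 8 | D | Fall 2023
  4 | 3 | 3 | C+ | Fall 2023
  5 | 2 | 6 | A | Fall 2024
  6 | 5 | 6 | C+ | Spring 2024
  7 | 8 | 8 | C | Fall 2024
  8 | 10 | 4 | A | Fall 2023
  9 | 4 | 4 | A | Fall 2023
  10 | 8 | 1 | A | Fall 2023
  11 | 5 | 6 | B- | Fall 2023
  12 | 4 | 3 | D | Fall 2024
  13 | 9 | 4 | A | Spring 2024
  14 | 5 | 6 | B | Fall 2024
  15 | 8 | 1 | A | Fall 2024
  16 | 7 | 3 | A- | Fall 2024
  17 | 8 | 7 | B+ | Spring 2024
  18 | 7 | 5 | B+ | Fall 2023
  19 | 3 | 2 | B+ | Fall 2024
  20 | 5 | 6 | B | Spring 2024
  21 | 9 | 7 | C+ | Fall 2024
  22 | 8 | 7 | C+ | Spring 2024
SELECT MIN(gpa) FROM students

Execution result:
2.03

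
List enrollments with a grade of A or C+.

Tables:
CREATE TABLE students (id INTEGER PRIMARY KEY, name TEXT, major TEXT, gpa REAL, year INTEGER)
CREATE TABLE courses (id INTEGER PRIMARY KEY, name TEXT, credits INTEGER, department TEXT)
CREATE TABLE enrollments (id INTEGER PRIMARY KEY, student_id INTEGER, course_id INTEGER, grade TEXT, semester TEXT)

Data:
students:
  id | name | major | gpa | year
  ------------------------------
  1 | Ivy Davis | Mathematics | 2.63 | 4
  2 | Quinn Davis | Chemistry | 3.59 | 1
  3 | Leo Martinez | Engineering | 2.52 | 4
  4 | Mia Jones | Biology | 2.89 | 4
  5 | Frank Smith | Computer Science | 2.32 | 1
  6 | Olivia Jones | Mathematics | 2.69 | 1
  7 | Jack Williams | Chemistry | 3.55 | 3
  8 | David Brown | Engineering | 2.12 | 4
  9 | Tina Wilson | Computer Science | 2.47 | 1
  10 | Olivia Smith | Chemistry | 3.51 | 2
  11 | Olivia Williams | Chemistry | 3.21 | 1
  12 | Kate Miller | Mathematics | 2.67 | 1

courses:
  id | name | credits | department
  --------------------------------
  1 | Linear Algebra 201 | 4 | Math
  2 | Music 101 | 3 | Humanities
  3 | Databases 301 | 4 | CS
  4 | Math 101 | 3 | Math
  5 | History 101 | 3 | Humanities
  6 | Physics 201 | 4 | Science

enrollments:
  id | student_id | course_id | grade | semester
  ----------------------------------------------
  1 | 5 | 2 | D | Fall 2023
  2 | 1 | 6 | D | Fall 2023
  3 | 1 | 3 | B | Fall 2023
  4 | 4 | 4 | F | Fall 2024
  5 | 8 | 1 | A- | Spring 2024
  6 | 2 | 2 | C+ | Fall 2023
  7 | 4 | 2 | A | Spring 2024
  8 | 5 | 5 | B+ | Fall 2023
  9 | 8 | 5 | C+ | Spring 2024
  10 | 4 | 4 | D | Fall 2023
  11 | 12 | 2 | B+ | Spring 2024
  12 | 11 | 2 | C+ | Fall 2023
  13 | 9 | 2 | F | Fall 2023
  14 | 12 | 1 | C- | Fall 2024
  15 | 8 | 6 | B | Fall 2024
SELECT id, grade FROM enrollments WHERE grade IN ('A', 'C+')

Execution result:
id | grade
6 | C+
7 | A
9 | C+
12 | C+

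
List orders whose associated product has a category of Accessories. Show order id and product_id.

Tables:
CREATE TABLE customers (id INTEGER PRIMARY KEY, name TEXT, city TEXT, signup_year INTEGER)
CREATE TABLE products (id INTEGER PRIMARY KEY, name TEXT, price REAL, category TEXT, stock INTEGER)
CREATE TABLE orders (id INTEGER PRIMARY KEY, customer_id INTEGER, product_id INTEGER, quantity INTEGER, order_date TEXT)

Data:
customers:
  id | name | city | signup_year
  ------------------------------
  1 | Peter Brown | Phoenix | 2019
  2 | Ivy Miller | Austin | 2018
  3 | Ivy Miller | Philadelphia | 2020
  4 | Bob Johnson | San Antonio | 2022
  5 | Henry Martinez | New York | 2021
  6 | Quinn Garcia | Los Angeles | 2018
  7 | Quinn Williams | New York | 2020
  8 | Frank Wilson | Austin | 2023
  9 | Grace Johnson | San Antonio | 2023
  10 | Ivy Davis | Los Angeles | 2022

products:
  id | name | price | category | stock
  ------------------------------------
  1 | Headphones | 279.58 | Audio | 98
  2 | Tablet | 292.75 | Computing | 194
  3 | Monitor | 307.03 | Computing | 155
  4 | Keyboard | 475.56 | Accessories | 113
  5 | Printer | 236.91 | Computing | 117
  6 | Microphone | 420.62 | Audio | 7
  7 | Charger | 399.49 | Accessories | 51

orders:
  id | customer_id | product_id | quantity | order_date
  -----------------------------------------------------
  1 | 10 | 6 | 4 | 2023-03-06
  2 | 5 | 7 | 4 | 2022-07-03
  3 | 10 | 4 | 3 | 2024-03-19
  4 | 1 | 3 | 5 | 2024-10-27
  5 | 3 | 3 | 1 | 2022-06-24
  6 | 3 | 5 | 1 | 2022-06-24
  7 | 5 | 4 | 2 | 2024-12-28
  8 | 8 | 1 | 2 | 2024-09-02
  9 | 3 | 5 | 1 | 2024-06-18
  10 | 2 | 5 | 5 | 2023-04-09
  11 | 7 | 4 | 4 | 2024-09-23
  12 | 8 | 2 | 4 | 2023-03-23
SELECT id, product_id FROM orders WHERE product_id IN (SELECT id FROM products WHERE category = 'Accessories')

Execution result:
id | product_id
2 | 7
3 | 4
7 | 4
11 | 4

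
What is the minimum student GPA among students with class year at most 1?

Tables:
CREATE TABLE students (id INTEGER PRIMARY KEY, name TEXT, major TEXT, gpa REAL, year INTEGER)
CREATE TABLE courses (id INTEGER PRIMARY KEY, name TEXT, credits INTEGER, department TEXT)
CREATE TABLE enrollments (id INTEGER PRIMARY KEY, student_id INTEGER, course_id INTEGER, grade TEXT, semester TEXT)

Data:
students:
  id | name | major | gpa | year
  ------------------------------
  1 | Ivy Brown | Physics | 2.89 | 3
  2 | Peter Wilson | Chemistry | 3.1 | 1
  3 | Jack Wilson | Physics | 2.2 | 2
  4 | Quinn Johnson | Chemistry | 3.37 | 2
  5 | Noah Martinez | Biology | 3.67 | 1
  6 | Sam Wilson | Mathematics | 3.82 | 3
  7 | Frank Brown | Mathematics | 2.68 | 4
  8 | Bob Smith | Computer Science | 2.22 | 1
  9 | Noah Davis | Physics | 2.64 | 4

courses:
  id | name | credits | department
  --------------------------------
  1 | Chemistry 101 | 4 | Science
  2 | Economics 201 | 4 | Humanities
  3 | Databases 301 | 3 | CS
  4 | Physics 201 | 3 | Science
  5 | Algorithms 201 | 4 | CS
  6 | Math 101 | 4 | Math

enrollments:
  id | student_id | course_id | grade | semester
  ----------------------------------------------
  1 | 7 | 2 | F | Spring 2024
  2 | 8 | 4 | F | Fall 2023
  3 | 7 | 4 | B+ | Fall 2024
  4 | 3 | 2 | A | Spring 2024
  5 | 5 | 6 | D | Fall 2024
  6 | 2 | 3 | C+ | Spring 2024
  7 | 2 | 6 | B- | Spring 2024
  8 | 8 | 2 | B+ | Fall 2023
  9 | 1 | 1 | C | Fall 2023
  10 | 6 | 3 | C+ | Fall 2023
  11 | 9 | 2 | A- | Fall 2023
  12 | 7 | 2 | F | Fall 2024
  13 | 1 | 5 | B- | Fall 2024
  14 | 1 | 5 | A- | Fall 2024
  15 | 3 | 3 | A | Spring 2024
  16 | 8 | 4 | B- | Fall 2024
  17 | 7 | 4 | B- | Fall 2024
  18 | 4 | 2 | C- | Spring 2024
SELECT MIN(gpa) FROM students WHERE year <= 1

Execution result:
2.22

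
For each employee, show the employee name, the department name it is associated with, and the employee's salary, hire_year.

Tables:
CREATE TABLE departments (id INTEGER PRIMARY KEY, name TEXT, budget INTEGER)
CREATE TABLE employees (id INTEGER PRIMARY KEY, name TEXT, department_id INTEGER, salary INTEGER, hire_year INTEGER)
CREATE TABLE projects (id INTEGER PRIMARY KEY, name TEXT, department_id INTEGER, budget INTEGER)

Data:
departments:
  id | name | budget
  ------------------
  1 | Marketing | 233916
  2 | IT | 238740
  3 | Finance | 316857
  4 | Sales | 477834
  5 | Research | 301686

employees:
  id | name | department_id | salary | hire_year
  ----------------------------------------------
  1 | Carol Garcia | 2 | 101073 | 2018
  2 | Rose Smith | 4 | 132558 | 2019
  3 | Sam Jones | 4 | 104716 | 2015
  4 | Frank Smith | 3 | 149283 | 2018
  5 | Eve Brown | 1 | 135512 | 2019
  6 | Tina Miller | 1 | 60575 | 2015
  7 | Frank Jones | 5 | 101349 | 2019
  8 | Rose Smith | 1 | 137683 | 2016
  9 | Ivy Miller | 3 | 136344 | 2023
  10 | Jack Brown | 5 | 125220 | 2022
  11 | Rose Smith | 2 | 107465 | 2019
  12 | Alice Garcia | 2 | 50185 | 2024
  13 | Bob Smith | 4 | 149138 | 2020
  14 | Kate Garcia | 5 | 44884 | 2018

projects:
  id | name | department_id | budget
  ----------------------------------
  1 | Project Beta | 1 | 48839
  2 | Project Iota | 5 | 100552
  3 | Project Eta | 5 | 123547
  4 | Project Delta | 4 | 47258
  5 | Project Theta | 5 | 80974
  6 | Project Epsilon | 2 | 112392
SELECT c.name, p.name AS department, c.salary, c.hire_year FROM employees c JOIN departments p ON c.department_id = p.id

Execution result:
name | department | salary | hire_year
Carol Garcia | IT | 101073 | 2018
Rose Smith | Sales | 132558 | 2019
Sam Jones | Sales | 104716 | 2015
Frank Smith | Finance | 149283 | 2018
Eve Brown | Marketing | 135512 | 2019
Tina Miller | Marketing | 60575 | 2015
Frank Jones | Research | 101349 | 2019
Rose Smith | Marketing | 137683 | 2016
Ivy Miller | Finance | 136344 | 2023
Jack Brown | Research | 125220 | 2022
Rose Smith | IT | 107465 | 2019
Alice Garcia | IT | 50185 | 2024
Bob Smith | Sales | 149138 | 2020
Kate Garcia | Research | 44884 | 2018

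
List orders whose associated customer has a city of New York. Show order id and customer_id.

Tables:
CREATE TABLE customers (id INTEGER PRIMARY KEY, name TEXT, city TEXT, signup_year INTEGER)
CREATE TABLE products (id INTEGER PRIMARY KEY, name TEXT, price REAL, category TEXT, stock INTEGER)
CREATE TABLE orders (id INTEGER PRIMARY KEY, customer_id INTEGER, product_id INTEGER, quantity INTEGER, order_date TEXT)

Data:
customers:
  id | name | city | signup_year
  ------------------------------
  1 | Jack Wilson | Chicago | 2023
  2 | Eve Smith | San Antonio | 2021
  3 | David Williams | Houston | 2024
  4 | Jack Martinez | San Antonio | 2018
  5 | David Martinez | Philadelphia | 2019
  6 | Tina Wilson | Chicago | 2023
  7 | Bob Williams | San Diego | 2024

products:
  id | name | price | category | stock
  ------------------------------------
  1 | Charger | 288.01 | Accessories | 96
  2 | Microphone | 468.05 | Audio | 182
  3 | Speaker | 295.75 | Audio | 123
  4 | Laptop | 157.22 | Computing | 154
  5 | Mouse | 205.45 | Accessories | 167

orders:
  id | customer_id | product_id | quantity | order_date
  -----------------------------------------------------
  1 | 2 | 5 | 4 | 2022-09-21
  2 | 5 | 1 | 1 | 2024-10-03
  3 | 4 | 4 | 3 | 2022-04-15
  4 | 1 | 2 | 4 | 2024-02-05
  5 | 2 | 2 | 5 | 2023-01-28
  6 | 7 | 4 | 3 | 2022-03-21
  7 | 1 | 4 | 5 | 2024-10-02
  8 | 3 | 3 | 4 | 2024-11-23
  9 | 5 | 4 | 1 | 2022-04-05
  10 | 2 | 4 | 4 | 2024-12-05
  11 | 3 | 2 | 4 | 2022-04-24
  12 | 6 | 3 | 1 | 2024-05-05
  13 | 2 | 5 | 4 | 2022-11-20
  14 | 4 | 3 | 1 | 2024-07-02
SELECT id, customer_id FROM orders WHERE customer_id IN (SELECT id FROM customers WHERE city = 'New York')

Execution result:
(no rows)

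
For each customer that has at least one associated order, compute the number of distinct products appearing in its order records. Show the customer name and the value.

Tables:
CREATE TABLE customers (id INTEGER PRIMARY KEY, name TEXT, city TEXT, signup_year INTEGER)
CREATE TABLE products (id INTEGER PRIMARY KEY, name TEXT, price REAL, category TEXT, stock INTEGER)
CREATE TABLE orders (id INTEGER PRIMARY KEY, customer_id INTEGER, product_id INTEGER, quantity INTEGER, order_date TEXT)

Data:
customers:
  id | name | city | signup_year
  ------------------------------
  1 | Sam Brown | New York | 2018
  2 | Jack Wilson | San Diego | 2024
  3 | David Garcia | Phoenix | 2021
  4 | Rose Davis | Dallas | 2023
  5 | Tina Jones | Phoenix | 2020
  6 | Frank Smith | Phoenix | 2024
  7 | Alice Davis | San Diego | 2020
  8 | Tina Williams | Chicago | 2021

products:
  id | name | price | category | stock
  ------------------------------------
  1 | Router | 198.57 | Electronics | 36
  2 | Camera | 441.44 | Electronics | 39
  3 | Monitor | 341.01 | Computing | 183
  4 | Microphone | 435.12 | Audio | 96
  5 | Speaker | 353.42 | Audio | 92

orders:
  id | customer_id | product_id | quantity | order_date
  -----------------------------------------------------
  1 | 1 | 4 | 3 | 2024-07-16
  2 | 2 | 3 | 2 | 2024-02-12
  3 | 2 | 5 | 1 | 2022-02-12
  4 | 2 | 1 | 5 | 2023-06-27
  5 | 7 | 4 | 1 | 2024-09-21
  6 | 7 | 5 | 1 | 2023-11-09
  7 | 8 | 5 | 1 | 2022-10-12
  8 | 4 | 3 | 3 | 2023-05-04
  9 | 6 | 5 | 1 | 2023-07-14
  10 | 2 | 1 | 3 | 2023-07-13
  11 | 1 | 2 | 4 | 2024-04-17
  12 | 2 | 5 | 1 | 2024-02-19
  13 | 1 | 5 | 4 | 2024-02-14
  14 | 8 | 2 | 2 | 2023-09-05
SELECT p.name, COUNT(DISTINCT c.product_id) AS distinct_product_count FROM orders c JOIN customers p ON c.customer_id = p.id GROUP BY p.id, p.name

Execution result:
name | distinct_product_count
Sam Brown | 3
Jack Wilson | 3
Rose Davis | 1
Frank Smith | 1
Alice Davis | 2
Tina Williams | 2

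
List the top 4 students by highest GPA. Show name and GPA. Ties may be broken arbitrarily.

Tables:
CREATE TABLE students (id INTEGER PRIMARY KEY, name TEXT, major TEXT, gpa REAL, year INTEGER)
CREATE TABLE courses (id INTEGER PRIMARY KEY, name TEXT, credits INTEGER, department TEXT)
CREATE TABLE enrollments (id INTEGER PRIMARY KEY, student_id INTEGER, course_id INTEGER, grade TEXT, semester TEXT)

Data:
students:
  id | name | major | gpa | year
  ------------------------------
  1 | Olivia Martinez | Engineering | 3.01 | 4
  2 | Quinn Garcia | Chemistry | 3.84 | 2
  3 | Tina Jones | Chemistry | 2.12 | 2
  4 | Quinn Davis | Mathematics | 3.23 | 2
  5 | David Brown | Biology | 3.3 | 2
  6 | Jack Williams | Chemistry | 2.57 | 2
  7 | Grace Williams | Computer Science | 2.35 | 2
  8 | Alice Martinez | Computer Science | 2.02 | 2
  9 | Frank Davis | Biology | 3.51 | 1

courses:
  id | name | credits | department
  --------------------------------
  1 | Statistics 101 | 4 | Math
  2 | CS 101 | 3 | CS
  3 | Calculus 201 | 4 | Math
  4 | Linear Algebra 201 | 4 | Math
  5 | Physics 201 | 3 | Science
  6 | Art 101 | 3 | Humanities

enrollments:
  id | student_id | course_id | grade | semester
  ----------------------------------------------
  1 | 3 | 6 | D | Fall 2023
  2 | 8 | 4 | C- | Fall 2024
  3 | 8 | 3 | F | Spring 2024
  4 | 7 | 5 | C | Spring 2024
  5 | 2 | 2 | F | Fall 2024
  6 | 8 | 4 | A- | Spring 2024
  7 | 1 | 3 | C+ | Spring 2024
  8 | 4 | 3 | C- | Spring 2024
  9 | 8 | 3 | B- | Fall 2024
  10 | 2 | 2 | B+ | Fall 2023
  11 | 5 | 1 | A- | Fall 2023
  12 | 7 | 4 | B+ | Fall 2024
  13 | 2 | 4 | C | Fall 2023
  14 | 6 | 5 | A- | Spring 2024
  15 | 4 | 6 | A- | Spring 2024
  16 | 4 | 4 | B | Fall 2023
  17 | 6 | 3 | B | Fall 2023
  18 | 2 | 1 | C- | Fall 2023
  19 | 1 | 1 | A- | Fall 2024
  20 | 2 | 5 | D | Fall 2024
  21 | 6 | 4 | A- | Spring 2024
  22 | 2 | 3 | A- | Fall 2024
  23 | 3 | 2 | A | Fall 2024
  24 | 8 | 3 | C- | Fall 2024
SELECT name, gpa FROM students ORDER BY gpa DESC LIMIT 4

Execution result:
name | gpa
Quinn Garcia | 3.84
Frank Davis | 3.51
David Brown | 3.30
Quinn Davis | 3.23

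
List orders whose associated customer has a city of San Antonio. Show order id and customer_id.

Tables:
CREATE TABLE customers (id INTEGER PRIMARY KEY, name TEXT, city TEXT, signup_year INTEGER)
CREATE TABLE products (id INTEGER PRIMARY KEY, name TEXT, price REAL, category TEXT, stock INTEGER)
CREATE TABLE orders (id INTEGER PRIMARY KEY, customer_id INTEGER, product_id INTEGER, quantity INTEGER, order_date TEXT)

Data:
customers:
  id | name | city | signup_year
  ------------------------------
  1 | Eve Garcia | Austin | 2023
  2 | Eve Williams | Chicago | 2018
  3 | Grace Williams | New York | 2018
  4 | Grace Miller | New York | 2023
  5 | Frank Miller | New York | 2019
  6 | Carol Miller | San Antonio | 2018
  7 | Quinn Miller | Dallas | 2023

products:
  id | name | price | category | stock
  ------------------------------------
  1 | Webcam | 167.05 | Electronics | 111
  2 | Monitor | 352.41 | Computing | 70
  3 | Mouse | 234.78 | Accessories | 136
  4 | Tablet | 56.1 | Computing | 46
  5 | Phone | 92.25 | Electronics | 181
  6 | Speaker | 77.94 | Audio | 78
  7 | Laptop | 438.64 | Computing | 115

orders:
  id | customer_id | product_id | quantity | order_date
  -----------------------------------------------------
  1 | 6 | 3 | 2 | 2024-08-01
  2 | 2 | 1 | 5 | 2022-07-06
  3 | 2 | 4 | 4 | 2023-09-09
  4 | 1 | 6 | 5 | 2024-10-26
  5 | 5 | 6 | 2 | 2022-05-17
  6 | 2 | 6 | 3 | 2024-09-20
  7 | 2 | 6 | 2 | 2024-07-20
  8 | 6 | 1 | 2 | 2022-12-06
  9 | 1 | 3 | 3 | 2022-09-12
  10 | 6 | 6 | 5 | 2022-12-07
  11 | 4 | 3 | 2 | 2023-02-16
SELECT id, customer_id FROM orders WHERE customer_id IN (SELECT id FROM customers WHERE city = 'San Antonio')

Execution result:
id | customer_id
1 | 6
8 | 6
10 | 6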